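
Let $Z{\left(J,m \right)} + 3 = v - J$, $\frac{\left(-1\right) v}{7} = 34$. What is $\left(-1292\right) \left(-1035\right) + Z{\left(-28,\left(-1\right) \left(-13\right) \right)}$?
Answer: $1337007$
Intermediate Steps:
$v = -238$ ($v = \left(-7\right) 34 = -238$)
$Z{\left(J,m \right)} = -241 - J$ ($Z{\left(J,m \right)} = -3 - \left(238 + J\right) = -241 - J$)
$\left(-1292\right) \left(-1035\right) + Z{\left(-28,\left(-1\right) \left(-13\right) \right)} = \left(-1292\right) \left(-1035\right) - 213 = 1337220 + \left(-241 + 28\right) = 1337220 - 213 = 1337007$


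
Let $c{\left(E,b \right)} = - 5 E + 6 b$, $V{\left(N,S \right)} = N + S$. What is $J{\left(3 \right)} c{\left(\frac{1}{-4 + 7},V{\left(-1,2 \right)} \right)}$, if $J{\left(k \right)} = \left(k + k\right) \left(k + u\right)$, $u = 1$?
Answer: $104$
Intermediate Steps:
$J{\left(k \right)} = 2 k \left(1 + k\right)$ ($J{\left(k \right)} = \left(k + k\right) \left(k + 1\right) = 2 k \left(1 + k\right)$)
$J{\left(3 \right)} c{\left(\frac{1}{-4 + 7},V{\left(-1,2 \right)} \right)} = 2 \cdot 3 \left(1 + 3\right) \left(- \frac{5}{-4 + 7} + 6 \left(-1 + 2\right)\right) = 2 \cdot 3 \cdot 4 \left(- \frac{5}{3} + 6 \cdot 1\right) = 24 \left(\left(-5\right) \frac{1}{3} + 6\right) = 24 \left(- \frac{5}{3} + 6\right) = 24 \cdot \frac{13}{3} = 104$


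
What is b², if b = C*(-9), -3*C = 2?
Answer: 36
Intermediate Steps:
C = -⅔ (C = -⅓*2 = -⅔ ≈ -0.66667)
b = 6 (b = -⅔*(-9) = 6)
b² = 6² = 36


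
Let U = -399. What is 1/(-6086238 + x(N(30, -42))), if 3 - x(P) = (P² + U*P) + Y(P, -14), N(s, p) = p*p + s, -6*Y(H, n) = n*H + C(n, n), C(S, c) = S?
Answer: -3/25779160 ≈ -1.1637e-7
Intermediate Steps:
Y(H, n) = -n/6 - H*n/6 (Y(H, n) = -(n*H + n)/6 = -(H*n + n)/6 = -(n + H*n)/6 = -n/6 - H*n/6)
N(s, p) = s + p² (N(s, p) = p² + s = s + p²)
x(P) = ⅔ - P² + 1190*P/3 (x(P) = 3 - ((P² - 399*P) + (⅙)*(-14)*(-1 - P)) = 3 - ((P² - 399*P) + (7/3 + 7*P/3)) = 3 - (7/3 + P² - 1190*P/3) = 3 + (-7/3 - P² + 1190*P/3) = ⅔ - P² + 1190*P/3)
1/(-6086238 + x(N(30, -42))) = 1/(-6086238 + (⅔ - (30 + (-42)²)² + 1190*(30 + (-42)²)/3)) = 1/(-6086238 + (⅔ - (30 + 1764)² + 1190*(30 + 1764)/3)) = 1/(-6086238 + (⅔ - 1*1794² + (1190/3)*1794)) = 1/(-6086238 + (⅔ - 1*3218436 + 711620)) = 1/(-6086238 + (⅔ - 3218436 + 711620)) = 1/(-6086238 - 7520446/3) = 1/(-25779160/3) = -3/25779160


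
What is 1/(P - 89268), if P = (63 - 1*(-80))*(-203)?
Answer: -1/118297 ≈ -8.4533e-6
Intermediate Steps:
P = -29029 (P = (63 + 80)*(-203) = 143*(-203) = -29029)
1/(P - 89268) = 1/(-29029 - 89268) = 1/(-118297) = -1/118297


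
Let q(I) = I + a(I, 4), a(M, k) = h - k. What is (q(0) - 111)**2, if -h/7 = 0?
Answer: 13225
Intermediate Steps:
h = 0 (h = -7*0 = 0)
a(M, k) = -k (a(M, k) = 0 - k = -k)
q(I) = -4 + I (q(I) = I - 1*4 = I - 4 = -4 + I)
(q(0) - 111)**2 = ((-4 + 0) - 111)**2 = (-4 - 111)**2 = (-115)**2 = 13225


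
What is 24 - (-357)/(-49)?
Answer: 117/7 ≈ 16.714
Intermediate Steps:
24 - (-357)/(-49) = 24 - (-357)*(-1)/49 = 24 - 21*17/49 = 24 - 51/7 = 117/7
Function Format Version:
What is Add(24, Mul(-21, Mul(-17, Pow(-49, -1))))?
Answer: Rational(117, 7) ≈ 16.714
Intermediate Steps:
Add(24, Mul(-21, Mul(-17, Pow(-49, -1)))) = Add(24, Mul(-21, Mul(-17, Rational(-1, 49)))) = Add(24, Mul(-21, Rational(17, 49))) = Add(24, Rational(-51, 7)) = Rational(117, 7)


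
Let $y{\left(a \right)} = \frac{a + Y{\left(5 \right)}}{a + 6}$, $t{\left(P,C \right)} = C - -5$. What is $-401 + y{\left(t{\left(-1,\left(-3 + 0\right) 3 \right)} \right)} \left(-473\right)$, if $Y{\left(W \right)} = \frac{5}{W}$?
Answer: $\frac{617}{2} \approx 308.5$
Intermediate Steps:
$t{\left(P,C \right)} = 5 + C$ ($t{\left(P,C \right)} = C + 5 = 5 + C$)
$y{\left(a \right)} = \frac{1 + a}{6 + a}$ ($y{\left(a \right)} = \frac{a + \frac{5}{5}}{a + 6} = \frac{a + 5 \cdot \frac{1}{5}}{6 + a} = \frac{a + 1}{6 + a} = \frac{1 + a}{6 + a}$)
$-401 + y{\left(t{\left(-1,\left(-3 + 0\right) 3 \right)} \right)} \left(-473\right) = -401 + \frac{1 + \left(5 + \left(-3 + 0\right) 3\right)}{6 + \left(5 + \left(-3 + 0\right) 3\right)} \left(-473\right) = -401 + \frac{1 + \left(5 - 9\right)}{6 + \left(5 - 9\right)} \left(-473\right) = -401 + \frac{1 - 4}{6 - 4} \left(-473\right) = -401 + \frac{1}{2} \left(-3\right) \left(-473\right) = -401 - - \frac{1419}{2} = -401 + \frac{1419}{2} = \frac{617}{2}$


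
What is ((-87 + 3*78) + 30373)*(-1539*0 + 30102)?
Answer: 918713040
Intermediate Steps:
((-87 + 3*78) + 30373)*(-1539*0 + 30102) = ((-87 + 234) + 30373)*(0 + 30102) = (147 + 30373)*30102 = 30520*30102 = 918713040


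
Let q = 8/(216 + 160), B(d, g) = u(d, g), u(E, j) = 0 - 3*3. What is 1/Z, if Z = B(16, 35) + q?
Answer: -47/422 ≈ -0.11137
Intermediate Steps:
u(E, j) = -9 (u(E, j) = 0 - 9 = -9)
B(d, g) = -9
q = 1/47 (q = 8/376 = (1/376)*8 = 1/47 ≈ 0.021277)
Z = -422/47 (Z = -9 + 1/47 = -422/47 ≈ -8.9787)
1/Z = 1/(-422/47) = -47/422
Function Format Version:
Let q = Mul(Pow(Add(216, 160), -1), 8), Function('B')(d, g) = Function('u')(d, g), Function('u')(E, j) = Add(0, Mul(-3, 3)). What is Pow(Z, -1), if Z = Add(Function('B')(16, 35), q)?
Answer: Rational(-47, 422) ≈ -0.11137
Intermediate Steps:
Function('u')(E, j) = -9 (Function('u')(E, j) = Add(0, -9) = -9)
Function('B')(d, g) = -9
q = Rational(1, 47) (q = Mul(Pow(376, -1), 8) = Mul(Rational(1, 376), 8) = Rational(1, 47) ≈ 0.021277)
Z = Rational(-422, 47) (Z = Add(-9, Rational(1, 47)) = Rational(-422, 47) ≈ -8.9787)
Pow(Z, -1) = Pow(Rational(-422, 47), -1) = Rational(-47, 422)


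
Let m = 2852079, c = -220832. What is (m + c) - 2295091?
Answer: 336156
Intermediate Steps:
(m + c) - 2295091 = (2852079 - 220832) - 2295091 = 2631247 - 2295091 = 336156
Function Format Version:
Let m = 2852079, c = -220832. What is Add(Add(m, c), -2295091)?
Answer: 336156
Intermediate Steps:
Add(Add(m, c), -2295091) = Add(Add(2852079, -220832), -2295091) = Add(2631247, -2295091) = 336156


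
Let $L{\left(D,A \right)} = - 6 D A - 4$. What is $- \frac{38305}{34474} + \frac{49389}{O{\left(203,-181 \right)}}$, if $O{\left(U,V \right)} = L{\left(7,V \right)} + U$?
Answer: $\frac{1403819081}{268931674} \approx 5.22$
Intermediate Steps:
$L{\left(D,A \right)} = -4 - 6 A D$ ($L{\left(D,A \right)} = - 6 A D - 4 = -4 - 6 A D$)
$O{\left(U,V \right)} = -4 + U - 42 V$ ($O{\left(U,V \right)} = \left(-4 - 6 V 7\right) + U = \left(-4 - 42 V\right) + U = -4 + U - 42 V$)
$- \frac{38305}{34474} + \frac{49389}{O{\left(203,-181 \right)}} = - \frac{38305}{34474} + \frac{49389}{-4 + 203 - -7602} = \left(-38305\right) \frac{1}{34474} + \frac{49389}{-4 + 203 + 7602} = - \frac{38305}{34474} + \frac{49389}{7801} = \frac{1403819081}{268931674}$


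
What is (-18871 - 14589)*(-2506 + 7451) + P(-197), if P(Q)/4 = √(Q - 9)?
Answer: -165459700 + 4*I*√206 ≈ -1.6546e+8 + 57.411*I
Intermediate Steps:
P(Q) = 4*√(-9 + Q) (P(Q) = 4*√(Q - 9) = 4*√(-9 + Q))
(-18871 - 14589)*(-2506 + 7451) + P(-197) = (-18871 - 14589)*(-2506 + 7451) + 4*√(-9 - 197) = -33460*4945 + 4*√(-206) = -165459700 + 4*(I*√206) = -165459700 + 4*I*√206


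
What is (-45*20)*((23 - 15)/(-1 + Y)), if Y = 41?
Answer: -180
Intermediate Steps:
(-45*20)*((23 - 15)/(-1 + Y)) = (-45*20)*((23 - 15)/(-1 + 41)) = -7200/40 = -900*1/5 = -180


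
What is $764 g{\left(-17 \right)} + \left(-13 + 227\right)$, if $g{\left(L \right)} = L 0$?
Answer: $214$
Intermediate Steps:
$g{\left(L \right)} = 0$
$764 g{\left(-17 \right)} + \left(-13 + 227\right) = 764 \cdot 0 + \left(-13 + 227\right) = 0 + 214 = 214$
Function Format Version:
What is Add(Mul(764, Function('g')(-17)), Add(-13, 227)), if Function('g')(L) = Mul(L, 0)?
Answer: 214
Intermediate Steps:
Function('g')(L) = 0
Add(Mul(764, Function('g')(-17)), Add(-13, 227)) = Add(Mul(764, 0), Add(-13, 227)) = Add(0, 214) = 214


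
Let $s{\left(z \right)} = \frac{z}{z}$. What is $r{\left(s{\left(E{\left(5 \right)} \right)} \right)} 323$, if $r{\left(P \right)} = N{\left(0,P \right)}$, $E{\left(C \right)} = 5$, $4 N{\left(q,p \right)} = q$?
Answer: $0$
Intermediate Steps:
$N{\left(q,p \right)} = \frac{q}{4}$
$s{\left(z \right)} = 1$
$r{\left(P \right)} = 0$ ($r{\left(P \right)} = \frac{1}{4} \cdot 0 = 0$)
$r{\left(s{\left(E{\left(5 \right)} \right)} \right)} 323 = 0 \cdot 323 = 0$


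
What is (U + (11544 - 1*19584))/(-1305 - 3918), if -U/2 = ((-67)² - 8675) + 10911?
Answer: 21490/5223 ≈ 4.1145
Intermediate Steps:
U = -13450 (U = -2*(((-67)² - 8675) + 10911) = -2*((4489 - 8675) + 10911) = -2*(-4186 + 10911) = -2*6725 = -13450)
(U + (11544 - 1*19584))/(-1305 - 3918) = (-13450 + (11544 - 1*19584))/(-1305 - 3918) = (-13450 + (11544 - 19584))/(-5223) = (-13450 - 8040)*(-1/5223) = -21490*(-1/5223) = 21490/5223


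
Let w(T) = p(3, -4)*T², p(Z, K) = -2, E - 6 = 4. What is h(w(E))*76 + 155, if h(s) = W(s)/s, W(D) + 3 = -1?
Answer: 3913/25 ≈ 156.52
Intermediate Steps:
E = 10 (E = 6 + 4 = 10)
W(D) = -4 (W(D) = -3 - 1 = -4)
w(T) = -2*T²
h(s) = -4/s
h(w(E))*76 + 155 = -4/((-2*10²))*76 + 155 = -4/((-2*100))*76 + 155 = -4/(-200)*76 + 155 = -4*(-1/200)*76 + 155 = (1/50)*76 + 155 = 38/25 + 155 = 3913/25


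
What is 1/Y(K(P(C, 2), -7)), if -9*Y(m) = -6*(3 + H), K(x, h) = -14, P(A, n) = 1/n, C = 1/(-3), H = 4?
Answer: 3/14 ≈ 0.21429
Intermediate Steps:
C = -⅓ ≈ -0.33333
P(A, n) = 1/n
Y(m) = 14/3 (Y(m) = -(-2)*(3 + 4)/3 = -(-2)*7/3 = -⅑*(-42) = 14/3)
1/Y(K(P(C, 2), -7)) = 1/(14/3) = 3/14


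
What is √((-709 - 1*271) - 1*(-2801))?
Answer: √1821 ≈ 42.673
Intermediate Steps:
√((-709 - 1*271) - 1*(-2801)) = √((-709 - 271) + 2801) = √(-980 + 2801) = √1821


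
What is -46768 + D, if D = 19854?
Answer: -26914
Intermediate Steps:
-46768 + D = -46768 + 19854 = -26914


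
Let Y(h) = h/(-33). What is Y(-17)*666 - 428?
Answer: -934/11 ≈ -84.909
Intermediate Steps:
Y(h) = -h/33 (Y(h) = h*(-1/33) = -h/33)
Y(-17)*666 - 428 = -1/33*(-17)*666 - 428 = (17/33)*666 - 428 = 3774/11 - 428 = -934/11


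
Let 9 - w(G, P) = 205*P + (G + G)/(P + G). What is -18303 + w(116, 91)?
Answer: -7648675/207 ≈ -36950.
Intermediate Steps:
w(G, P) = 9 - 205*P - 2*G/(G + P) (w(G, P) = 9 - (205*P + (G + G)/(P + G)) = 9 - (205*P + (2*G)/(G + P)) = 9 - (205*P + 2*G/(G + P)) = 9 + (-205*P - 2*G/(G + P)) = 9 - 205*P - 2*G/(G + P))
-18303 + w(116, 91) = -18303 + (-205*91² + 7*116 + 9*91 - 205*116*91)/(116 + 91) = -18303 + (-205*8281 + 812 + 819 - 2163980)/207 = -18303 + (-1697605 + 812 + 819 - 2163980)/207 = -18303 + (1/207)*(-3859954) = -18303 - 3859954/207 = -7648675/207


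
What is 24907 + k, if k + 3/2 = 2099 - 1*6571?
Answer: 40867/2 ≈ 20434.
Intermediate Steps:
k = -8947/2 (k = -3/2 + (2099 - 1*6571) = -3/2 + (2099 - 6571) = -3/2 - 4472 = -8947/2 ≈ -4473.5)
24907 + k = 24907 - 8947/2 = 40867/2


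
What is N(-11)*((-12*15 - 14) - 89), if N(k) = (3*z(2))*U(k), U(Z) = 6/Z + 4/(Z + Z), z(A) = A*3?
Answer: 40752/11 ≈ 3704.7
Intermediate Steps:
z(A) = 3*A
U(Z) = 8/Z (U(Z) = 6/Z + 4/((2*Z)) = 6/Z + 4*(1/(2*Z)) = 6/Z + 2/Z = 8/Z)
N(k) = 144/k (N(k) = (3*(3*2))*(8/k) = (3*6)*(8/k) = 18*(8/k) = 144/k)
N(-11)*((-12*15 - 14) - 89) = (144/(-11))*((-12*15 - 14) - 89) = (144*(-1/11))*((-180 - 14) - 89) = -144*(-194 - 89)/11 = -144/11*(-283) = 40752/11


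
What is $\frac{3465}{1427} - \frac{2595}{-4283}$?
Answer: $\frac{18543660}{6111841} \approx 3.0341$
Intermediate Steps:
$\frac{3465}{1427} - \frac{2595}{-4283} = 3465 \cdot \frac{1}{1427} - - \frac{2595}{4283} = \frac{3465}{1427} + \frac{2595}{4283} = \frac{18543660}{6111841}$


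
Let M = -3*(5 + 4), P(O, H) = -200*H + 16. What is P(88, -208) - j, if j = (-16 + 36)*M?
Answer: 42156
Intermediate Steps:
P(O, H) = 16 - 200*H
M = -27 (M = -3*9 = -27)
j = -540 (j = (-16 + 36)*(-27) = 20*(-27) = -540)
P(88, -208) - j = (16 - 200*(-208)) - 1*(-540) = (16 + 41600) + 540 = 41616 + 540 = 42156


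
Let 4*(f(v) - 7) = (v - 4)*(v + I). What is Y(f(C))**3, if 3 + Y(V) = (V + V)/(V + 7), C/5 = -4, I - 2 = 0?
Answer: -314432/226981 ≈ -1.3853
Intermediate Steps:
I = 2 (I = 2 + 0 = 2)
C = -20 (C = 5*(-4) = -20)
f(v) = 7 + (-4 + v)*(2 + v)/4 (f(v) = 7 + ((v - 4)*(v + 2))/4 = 7 + ((-4 + v)*(2 + v))/4 = 7 + (-4 + v)*(2 + v)/4)
Y(V) = -3 + 2*V/(7 + V) (Y(V) = -3 + (V + V)/(V + 7) = -3 + (2*V)/(7 + V) = -3 + 2*V/(7 + V))
Y(f(C))**3 = ((-21 - (5 - 1/2*(-20) + (1/4)*(-20)**2))/(7 + (5 - 1/2*(-20) + (1/4)*(-20)**2)))**3 = ((-21 - (5 + 10 + (1/4)*400))/(7 + (5 + 10 + (1/4)*400)))**3 = ((-21 - (5 + 10 + 100))/(7 + (5 + 10 + 100)))**3 = ((-21 - 1*115)/(7 + 115))**3 = ((-21 - 115)/122)**3 = ((1/122)*(-136))**3 = (-68/61)**3 = -314432/226981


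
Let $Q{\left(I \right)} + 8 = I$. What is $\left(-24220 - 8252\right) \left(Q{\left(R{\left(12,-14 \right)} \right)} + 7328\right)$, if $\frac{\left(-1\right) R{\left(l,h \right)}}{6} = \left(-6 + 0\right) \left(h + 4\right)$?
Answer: $-226005120$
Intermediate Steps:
$R{\left(l,h \right)} = 144 + 36 h$ ($R{\left(l,h \right)} = - 6 \left(-6 + 0\right) \left(h + 4\right) = - 6 \left(- 6 \left(4 + h\right)\right) = - 6 \left(-24 - 6 h\right) = 144 + 36 h$)
$Q{\left(I \right)} = -8 + I$
$\left(-24220 - 8252\right) \left(Q{\left(R{\left(12,-14 \right)} \right)} + 7328\right) = \left(-24220 - 8252\right) \left(\left(-8 + \left(144 + 36 \left(-14\right)\right)\right) + 7328\right) = - 32472 \left(\left(-8 + \left(144 - 504\right)\right) + 7328\right) = - 32472 \left(\left(-8 - 360\right) + 7328\right) = - 32472 \left(-368 + 7328\right) = \left(-32472\right) 6960 = -226005120$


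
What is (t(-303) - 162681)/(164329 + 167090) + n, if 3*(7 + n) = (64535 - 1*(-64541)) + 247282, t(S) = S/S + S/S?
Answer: 3779537702/30129 ≈ 1.2545e+5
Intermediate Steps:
t(S) = 2 (t(S) = 1 + 1 = 2)
n = 376337/3 (n = -7 + ((64535 - 1*(-64541)) + 247282)/3 = -7 + ((64535 + 64541) + 247282)/3 = -7 + (129076 + 247282)/3 = -7 + (⅓)*376358 = -7 + 376358/3 = 376337/3 ≈ 1.2545e+5)
(t(-303) - 162681)/(164329 + 167090) + n = (2 - 162681)/(164329 + 167090) + 376337/3 = -162679/331419 + 376337/3 = -162679*1/331419 + 376337/3 = -14789/30129 + 376337/3 = 3779537702/30129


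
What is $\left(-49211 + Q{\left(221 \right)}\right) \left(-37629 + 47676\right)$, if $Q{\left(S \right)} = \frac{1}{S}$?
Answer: $- \frac{6427497330}{13} \approx -4.9442 \cdot 10^{8}$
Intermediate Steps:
$\left(-49211 + Q{\left(221 \right)}\right) \left(-37629 + 47676\right) = \left(-49211 + \frac{1}{221}\right) \left(-37629 + 47676\right) = \left(-49211 + \frac{1}{221}\right) 10047 = \left(- \frac{10875630}{221}\right) 10047 = - \frac{6427497330}{13}$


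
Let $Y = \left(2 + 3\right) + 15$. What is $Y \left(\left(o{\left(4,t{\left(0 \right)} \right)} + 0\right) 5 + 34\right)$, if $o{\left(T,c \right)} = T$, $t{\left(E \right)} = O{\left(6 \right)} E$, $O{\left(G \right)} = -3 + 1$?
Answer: $1080$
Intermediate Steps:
$O{\left(G \right)} = -2$
$t{\left(E \right)} = - 2 E$
$Y = 20$ ($Y = 5 + 15 = 20$)
$Y \left(\left(o{\left(4,t{\left(0 \right)} \right)} + 0\right) 5 + 34\right) = 20 \left(\left(4 + 0\right) 5 + 34\right) = 20 \left(4 \cdot 5 + 34\right) = 20 \left(20 + 34\right) = 20 \cdot 54 = 1080$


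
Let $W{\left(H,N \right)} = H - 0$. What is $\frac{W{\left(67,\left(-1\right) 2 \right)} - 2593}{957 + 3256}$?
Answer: $- \frac{2526}{4213} \approx -0.59957$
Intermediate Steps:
$W{\left(H,N \right)} = H$ ($W{\left(H,N \right)} = H + 0 = H$)
$\frac{W{\left(67,\left(-1\right) 2 \right)} - 2593}{957 + 3256} = \frac{67 - 2593}{957 + 3256} = - \frac{2526}{4213}$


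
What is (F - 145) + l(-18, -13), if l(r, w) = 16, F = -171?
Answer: -300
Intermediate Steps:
(F - 145) + l(-18, -13) = (-171 - 145) + 16 = -316 + 16 = -300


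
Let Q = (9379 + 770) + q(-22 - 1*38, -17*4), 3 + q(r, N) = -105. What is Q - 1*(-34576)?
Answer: 44617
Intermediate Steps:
q(r, N) = -108 (q(r, N) = -3 - 105 = -108)
Q = 10041 (Q = (9379 + 770) - 108 = 10149 - 108 = 10041)
Q - 1*(-34576) = 10041 - 1*(-34576) = 10041 + 34576 = 44617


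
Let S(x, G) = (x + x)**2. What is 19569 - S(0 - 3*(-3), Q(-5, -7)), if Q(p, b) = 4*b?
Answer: 19245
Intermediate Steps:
S(x, G) = 4*x**2 (S(x, G) = (2*x)**2 = 4*x**2)
19569 - S(0 - 3*(-3), Q(-5, -7)) = 19569 - 4*(0 - 3*(-3))**2 = 19569 - 4*(0 + 9)**2 = 19569 - 4*9**2 = 19569 - 4*81 = 19569 - 1*324 = 19569 - 324 = 19245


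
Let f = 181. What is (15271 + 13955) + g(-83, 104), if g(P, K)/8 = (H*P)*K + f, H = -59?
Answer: 4104978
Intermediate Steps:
g(P, K) = 1448 - 472*K*P (g(P, K) = 8*((-59*P)*K + 181) = 8*(-59*K*P + 181) = 8*(181 - 59*K*P) = 1448 - 472*K*P)
(15271 + 13955) + g(-83, 104) = (15271 + 13955) + (1448 - 472*104*(-83)) = 29226 + (1448 + 4074304) = 29226 + 4075752 = 4104978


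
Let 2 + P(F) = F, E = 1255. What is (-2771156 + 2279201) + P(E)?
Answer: -490702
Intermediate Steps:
P(F) = -2 + F
(-2771156 + 2279201) + P(E) = (-2771156 + 2279201) + (-2 + 1255) = -491955 + 1253 = -490702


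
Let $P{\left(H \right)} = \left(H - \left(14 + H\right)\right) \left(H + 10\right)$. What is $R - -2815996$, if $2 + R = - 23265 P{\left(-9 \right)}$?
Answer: $3141704$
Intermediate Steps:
$P{\left(H \right)} = -140 - 14 H$ ($P{\left(H \right)} = - 14 \left(10 + H\right) = -140 - 14 H$)
$R = 325708$ ($R = -2 - 23265 \left(-140 - -126\right) = -2 - 23265 \left(-140 + 126\right) = -2 - -325710 = -2 + 325710 = 325708$)
$R - -2815996 = 325708 - -2815996 = 325708 + 2815996 = 3141704$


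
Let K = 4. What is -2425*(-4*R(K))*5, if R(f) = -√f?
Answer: -97000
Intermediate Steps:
-2425*(-4*R(K))*5 = -2425*(-(-4)*√4)*5 = -2425*(-(-4)*2)*5 = -2425*(-4*(-2))*5 = -19400*5 = -2425*40 = -97000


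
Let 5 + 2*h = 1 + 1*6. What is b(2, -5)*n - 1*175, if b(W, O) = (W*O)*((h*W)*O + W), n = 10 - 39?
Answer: -2495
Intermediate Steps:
n = -29
h = 1 (h = -5/2 + (1 + 1*6)/2 = -5/2 + (1 + 6)/2 = -5/2 + (½)*7 = -5/2 + 7/2 = 1)
b(W, O) = O*W*(W + O*W) (b(W, O) = (W*O)*((1*W)*O + W) = (O*W)*(W*O + W) = (O*W)*(O*W + W) = (O*W)*(W + O*W) = O*W*(W + O*W))
b(2, -5)*n - 1*175 = -5*2²*(1 - 5)*(-29) - 1*175 = -5*4*(-4)*(-29) - 175 = 80*(-29) - 175 = -2320 - 175 = -2495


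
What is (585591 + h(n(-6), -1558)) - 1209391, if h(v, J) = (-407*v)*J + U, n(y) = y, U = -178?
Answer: -4428614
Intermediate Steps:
h(v, J) = -178 - 407*J*v (h(v, J) = (-407*v)*J - 178 = -407*J*v - 178 = -178 - 407*J*v)
(585591 + h(n(-6), -1558)) - 1209391 = (585591 + (-178 - 407*(-1558)*(-6))) - 1209391 = (585591 + (-178 - 3804636)) - 1209391 = (585591 - 3804814) - 1209391 = -3219223 - 1209391 = -4428614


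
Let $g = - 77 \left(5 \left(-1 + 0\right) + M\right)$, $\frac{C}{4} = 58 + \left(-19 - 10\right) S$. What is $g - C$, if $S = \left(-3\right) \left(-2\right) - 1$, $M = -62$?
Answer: $5507$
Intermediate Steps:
$S = 5$ ($S = 6 - 1 = 5$)
$C = -348$ ($C = 4 \left(58 + \left(-19 - 10\right) 5\right) = 4 \left(58 - 145\right) = 4 \left(-87\right) = -348$)
$g = 5159$ ($g = - 77 \left(5 \left(-1 + 0\right) - 62\right) = - 77 \left(5 \left(-1\right) - 62\right) = - 77 \left(-5 - 62\right) = \left(-77\right) \left(-67\right) = 5159$)
$g - C = 5159 - -348 = 5159 + 348 = 5507$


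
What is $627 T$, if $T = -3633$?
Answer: $-2277891$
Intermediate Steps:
$627 T = 627 \left(-3633\right) = -2277891$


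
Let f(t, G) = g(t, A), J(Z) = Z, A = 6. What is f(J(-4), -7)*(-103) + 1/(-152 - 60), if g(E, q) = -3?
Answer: 65507/212 ≈ 309.00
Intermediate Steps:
f(t, G) = -3
f(J(-4), -7)*(-103) + 1/(-152 - 60) = -3*(-103) + 1/(-152 - 60) = 309 + 1/(-212) = 309 - 1/212 = 65507/212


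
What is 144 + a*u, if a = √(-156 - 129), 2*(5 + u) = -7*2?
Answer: 144 - 12*I*√285 ≈ 144.0 - 202.58*I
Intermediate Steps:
u = -12 (u = -5 + (-7*2)/2 = -5 + (½)*(-14) = -5 - 7 = -12)
a = I*√285 (a = √(-285) = I*√285 ≈ 16.882*I)
144 + a*u = 144 + (I*√285)*(-12) = 144 - 12*I*√285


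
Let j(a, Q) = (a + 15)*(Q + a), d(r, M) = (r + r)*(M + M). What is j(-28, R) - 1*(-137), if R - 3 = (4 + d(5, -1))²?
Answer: -2866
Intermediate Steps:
d(r, M) = 4*M*r (d(r, M) = (2*r)*(2*M) = 4*M*r)
R = 259 (R = 3 + (4 + 4*(-1)*5)² = 3 + (4 - 20)² = 3 + (-16)² = 3 + 256 = 259)
j(a, Q) = (15 + a)*(Q + a)
j(-28, R) - 1*(-137) = ((-28)² + 15*259 + 15*(-28) + 259*(-28)) - 1*(-137) = (784 + 3885 - 420 - 7252) + 137 = -3003 + 137 = -2866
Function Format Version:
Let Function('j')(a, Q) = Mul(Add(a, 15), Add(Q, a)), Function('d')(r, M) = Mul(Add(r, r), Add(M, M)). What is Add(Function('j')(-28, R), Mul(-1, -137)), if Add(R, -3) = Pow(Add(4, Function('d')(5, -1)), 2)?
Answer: -2866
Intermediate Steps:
Function('d')(r, M) = Mul(4, M, r) (Function('d')(r, M) = Mul(Mul(2, r), Mul(2, M)) = Mul(4, M, r))
R = 259 (R = Add(3, Pow(Add(4, Mul(4, -1, 5)), 2)) = Add(3, Pow(Add(4, -20), 2)) = Add(3, Pow(-16, 2)) = Add(3, 256) = 259)
Function('j')(a, Q) = Mul(Add(15, a), Add(Q, a))
Add(Function('j')(-28, R), Mul(-1, -137)) = Add(Add(Pow(-28, 2), Mul(15, 259), Mul(15, -28), Mul(259, -28)), Mul(-1, -137)) = Add(Add(784, 3885, -420, -7252), 137) = Add(-3003, 137) = -2866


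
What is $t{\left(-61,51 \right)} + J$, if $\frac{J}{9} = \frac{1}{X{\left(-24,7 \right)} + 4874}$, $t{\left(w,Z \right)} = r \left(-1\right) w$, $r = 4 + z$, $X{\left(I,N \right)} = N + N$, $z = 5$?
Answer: $\frac{2683521}{4888} \approx 549.0$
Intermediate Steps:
$X{\left(I,N \right)} = 2 N$
$r = 9$ ($r = 4 + 5 = 9$)
$t{\left(w,Z \right)} = - 9 w$ ($t{\left(w,Z \right)} = 9 \left(-1\right) w = - 9 w$)
$J = \frac{9}{4888}$ ($J = \frac{9}{2 \cdot 7 + 4874} = \frac{9}{14 + 4874} = \frac{9}{4888} \approx 0.0018412$)
$t{\left(-61,51 \right)} + J = \left(-9\right) \left(-61\right) + \frac{9}{4888} = 549 + \frac{9}{4888} = \frac{2683521}{4888}$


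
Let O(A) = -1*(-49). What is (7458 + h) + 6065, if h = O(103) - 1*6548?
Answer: 7024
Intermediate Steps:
O(A) = 49
h = -6499 (h = 49 - 1*6548 = 49 - 6548 = -6499)
(7458 + h) + 6065 = (7458 - 6499) + 6065 = 959 + 6065 = 7024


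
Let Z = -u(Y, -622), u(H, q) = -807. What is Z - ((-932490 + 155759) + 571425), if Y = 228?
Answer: 206113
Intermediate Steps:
Z = 807 (Z = -1*(-807) = 807)
Z - ((-932490 + 155759) + 571425) = 807 - ((-932490 + 155759) + 571425) = 807 - (-776731 + 571425) = 807 - 1*(-205306) = 807 + 205306 = 206113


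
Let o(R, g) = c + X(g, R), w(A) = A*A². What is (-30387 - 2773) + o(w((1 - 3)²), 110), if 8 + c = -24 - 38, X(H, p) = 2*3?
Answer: -33224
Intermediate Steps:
w(A) = A³
X(H, p) = 6
c = -70 (c = -8 + (-24 - 38) = -8 - 62 = -70)
o(R, g) = -64 (o(R, g) = -70 + 6 = -64)
(-30387 - 2773) + o(w((1 - 3)²), 110) = (-30387 - 2773) - 64 = -33160 - 64 = -33224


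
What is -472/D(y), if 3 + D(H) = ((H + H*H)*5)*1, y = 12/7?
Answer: -23128/993 ≈ -23.291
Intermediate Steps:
y = 12/7 (y = 12*(⅐) = 12/7 ≈ 1.7143)
D(H) = -3 + 5*H + 5*H² (D(H) = -3 + ((H + H*H)*5)*1 = -3 + ((H + H²)*5)*1 = -3 + (5*H + 5*H²)*1 = -3 + (5*H + 5*H²) = -3 + 5*H + 5*H²)
-472/D(y) = -472/(-3 + 5*(12/7) + 5*(12/7)²) = -472/(-3 + 60/7 + 5*(144/49)) = -472/(-3 + 60/7 + 720/49) = -472/993/49 = -472*49/993 = -23128/993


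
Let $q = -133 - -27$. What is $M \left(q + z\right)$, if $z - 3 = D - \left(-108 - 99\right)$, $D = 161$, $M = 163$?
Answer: $43195$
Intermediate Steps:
$z = 371$ ($z = 3 + \left(161 - \left(-108 - 99\right)\right) = 3 + \left(161 - -207\right) = 3 + \left(161 + 207\right) = 3 + 368 = 371$)
$q = -106$ ($q = -133 + 27 = -106$)
$M \left(q + z\right) = 163 \left(-106 + 371\right) = 163 \cdot 265 = 43195$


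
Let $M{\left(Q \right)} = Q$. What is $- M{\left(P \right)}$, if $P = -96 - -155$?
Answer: $-59$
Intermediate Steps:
$P = 59$ ($P = -96 + 155 = 59$)
$- M{\left(P \right)} = \left(-1\right) 59 = -59$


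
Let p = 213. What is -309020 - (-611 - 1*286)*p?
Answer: -117959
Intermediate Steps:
-309020 - (-611 - 1*286)*p = -309020 - (-611 - 1*286)*213 = -309020 - (-611 - 286)*213 = -309020 - (-897)*213 = -309020 - 1*(-191061) = -309020 + 191061 = -117959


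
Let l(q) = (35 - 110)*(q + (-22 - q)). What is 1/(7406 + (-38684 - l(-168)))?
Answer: -1/32928 ≈ -3.0369e-5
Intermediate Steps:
l(q) = 1650 (l(q) = -75*(-22) = 1650)
1/(7406 + (-38684 - l(-168))) = 1/(7406 + (-38684 - 1*1650)) = 1/(7406 + (-38684 - 1650)) = 1/(7406 - 40334) = 1/(-32928) = -1/32928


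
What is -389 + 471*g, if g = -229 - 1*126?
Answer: -167594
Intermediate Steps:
g = -355 (g = -229 - 126 = -355)
-389 + 471*g = -389 + 471*(-355) = -389 - 167205 = -167594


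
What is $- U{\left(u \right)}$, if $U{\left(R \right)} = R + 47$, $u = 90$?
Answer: $-137$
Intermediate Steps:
$U{\left(R \right)} = 47 + R$
$- U{\left(u \right)} = - (47 + 90) = \left(-1\right) 137 = -137$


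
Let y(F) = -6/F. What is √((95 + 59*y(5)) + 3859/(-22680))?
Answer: √38149790/1260 ≈ 4.9020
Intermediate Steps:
√((95 + 59*y(5)) + 3859/(-22680)) = √((95 + 59*(-6/5)) + 3859/(-22680)) = √((95 + 59*(-6*⅕)) + 3859*(-1/22680)) = √((95 + 59*(-6/5)) - 3859/22680) = √((95 - 354/5) - 3859/22680) = √(121/5 - 3859/22680) = √(544997/22680) = √38149790/1260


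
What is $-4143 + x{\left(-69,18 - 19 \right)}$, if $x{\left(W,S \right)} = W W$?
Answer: $618$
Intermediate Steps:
$x{\left(W,S \right)} = W^{2}$
$-4143 + x{\left(-69,18 - 19 \right)} = -4143 + \left(-69\right)^{2} = -4143 + 4761 = 618$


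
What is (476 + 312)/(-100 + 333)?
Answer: 788/233 ≈ 3.3820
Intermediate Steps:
(476 + 312)/(-100 + 333) = 788/233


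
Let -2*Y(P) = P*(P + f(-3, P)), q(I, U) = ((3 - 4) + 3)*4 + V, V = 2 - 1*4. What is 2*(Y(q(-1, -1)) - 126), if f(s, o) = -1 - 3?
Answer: -264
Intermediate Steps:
f(s, o) = -4
V = -2 (V = 2 - 4 = -2)
q(I, U) = 6 (q(I, U) = ((3 - 4) + 3)*4 - 2 = (-1 + 3)*4 - 2 = 2*4 - 2 = 8 - 2 = 6)
Y(P) = -P*(-4 + P)/2 (Y(P) = -P*(P - 4)/2 = -P*(-4 + P)/2)
2*(Y(q(-1, -1)) - 126) = 2*((½)*6*(4 - 1*6) - 126) = 2*((½)*6*(4 - 6) - 126) = 2*((½)*6*(-2) - 126) = 2*(-6 - 126) = 2*(-132) = -264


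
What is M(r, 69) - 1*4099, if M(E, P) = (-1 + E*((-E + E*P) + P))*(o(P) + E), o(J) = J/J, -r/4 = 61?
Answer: -979685572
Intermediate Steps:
r = -244 (r = -4*61 = -244)
o(J) = 1
M(E, P) = (1 + E)*(-1 + E*(P - E + E*P)) (M(E, P) = (-1 + E*((-E + E*P) + P))*(1 + E) = (-1 + E*(P - E + E*P))*(1 + E) = (1 + E)*(-1 + E*(P - E + E*P)))
M(r, 69) - 1*4099 = (-1 - 1*(-244) - 1*(-244)² - 1*(-244)³ - 244*69 + 69*(-244)³ + 2*69*(-244)²) - 1*4099 = (-1 + 244 - 1*59536 - 1*(-14526784) - 16836 + 69*(-14526784) + 2*69*59536) - 4099 = (-1 + 244 - 59536 + 14526784 - 16836 - 1002348096 + 8215968) - 4099 = -979681473 - 4099 = -979685572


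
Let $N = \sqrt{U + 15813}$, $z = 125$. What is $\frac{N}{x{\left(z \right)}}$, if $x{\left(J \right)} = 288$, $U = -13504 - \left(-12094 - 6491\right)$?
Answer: $\frac{\sqrt{20894}}{288} \approx 0.5019$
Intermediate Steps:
$U = 5081$ ($U = -13504 - \left(-12094 - 6491\right) = -13504 - -18585 = -13504 + 18585 = 5081$)
$N = \sqrt{20894}$ ($N = \sqrt{5081 + 15813} = \sqrt{20894} \approx 144.55$)
$\frac{N}{x{\left(z \right)}} = \frac{\sqrt{20894}}{288}$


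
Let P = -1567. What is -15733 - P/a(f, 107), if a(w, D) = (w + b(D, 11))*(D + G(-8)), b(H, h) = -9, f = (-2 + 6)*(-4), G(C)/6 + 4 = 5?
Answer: -44447292/2825 ≈ -15734.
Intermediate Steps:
G(C) = 6 (G(C) = -24 + 6*5 = -24 + 30 = 6)
f = -16 (f = 4*(-4) = -16)
a(w, D) = (-9 + w)*(6 + D) (a(w, D) = (w - 9)*(D + 6) = (-9 + w)*(6 + D))
-15733 - P/a(f, 107) = -15733 - (-1567)/(-54 - 9*107 + 6*(-16) + 107*(-16)) = -15733 - (-1567)/(-54 - 963 - 96 - 1712) = -15733 - (-1567)/(-2825) = -15733 - (-1567)*(-1)/2825 = -15733 - 1*1567/2825 = -15733 - 1567/2825 = -44447292/2825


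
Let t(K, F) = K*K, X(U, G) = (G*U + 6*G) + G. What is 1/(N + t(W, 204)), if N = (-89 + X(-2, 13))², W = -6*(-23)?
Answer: 1/19620 ≈ 5.0968e-5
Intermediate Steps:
X(U, G) = 7*G + G*U (X(U, G) = (6*G + G*U) + G = 7*G + G*U)
W = 138
t(K, F) = K²
N = 576 (N = (-89 + 13*(7 - 2))² = (-89 + 13*5)² = (-89 + 65)² = (-24)² = 576)
1/(N + t(W, 204)) = 1/(576 + 138²) = 1/(576 + 19044) = 1/19620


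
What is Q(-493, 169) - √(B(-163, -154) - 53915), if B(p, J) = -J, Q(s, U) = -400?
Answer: -400 - I*√53761 ≈ -400.0 - 231.86*I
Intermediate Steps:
Q(-493, 169) - √(B(-163, -154) - 53915) = -400 - √(-1*(-154) - 53915) = -400 - √(154 - 53915) = -400 - √(-53761) = -400 - I*√53761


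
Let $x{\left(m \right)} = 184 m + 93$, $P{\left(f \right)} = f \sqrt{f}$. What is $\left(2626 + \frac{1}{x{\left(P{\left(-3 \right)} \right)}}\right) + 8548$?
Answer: $\frac{3436977169}{307587} + \frac{184 i \sqrt{3}}{307587} \approx 11174.0 + 0.0010361 i$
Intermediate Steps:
$P{\left(f \right)} = f^{\frac{3}{2}}$
$x{\left(m \right)} = 93 + 184 m$
$\left(2626 + \frac{1}{x{\left(P{\left(-3 \right)} \right)}}\right) + 8548 = \left(2626 + \frac{1}{93 + 184 \left(-3\right)^{\frac{3}{2}}}\right) + 8548 = \left(2626 + \frac{1}{93 + 184 \left(- 3 i \sqrt{3}\right)}\right) + 8548 = \left(2626 + \frac{1}{93 - 552 i \sqrt{3}}\right) + 8548 = 11174 + \frac{1}{93 - 552 i \sqrt{3}}$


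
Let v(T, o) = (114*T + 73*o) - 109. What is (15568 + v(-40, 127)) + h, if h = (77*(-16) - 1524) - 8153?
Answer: 9261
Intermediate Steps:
v(T, o) = -109 + 73*o + 114*T (v(T, o) = (73*o + 114*T) - 109 = -109 + 73*o + 114*T)
h = -10909 (h = (-1232 - 1524) - 8153 = -2756 - 8153 = -10909)
(15568 + v(-40, 127)) + h = (15568 + (-109 + 73*127 + 114*(-40))) - 10909 = (15568 + (-109 + 9271 - 4560)) - 10909 = (15568 + 4602) - 10909 = 20170 - 10909 = 9261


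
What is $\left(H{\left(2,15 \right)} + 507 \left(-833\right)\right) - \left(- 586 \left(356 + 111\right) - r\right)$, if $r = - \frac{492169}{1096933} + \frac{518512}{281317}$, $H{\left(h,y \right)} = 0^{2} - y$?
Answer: $- \frac{45881355751331401}{308585900761} \approx -1.4868 \cdot 10^{5}$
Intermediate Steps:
$H{\left(h,y \right)} = - y$ ($H{\left(h,y \right)} = 0 - y = - y$)
$r = \frac{430317417123}{308585900761}$ ($r = \left(-492169\right) \frac{1}{1096933} + 518512 \cdot \frac{1}{281317} = - \frac{492169}{1096933} + \frac{518512}{281317} = \frac{430317417123}{308585900761} \approx 1.3945$)
$\left(H{\left(2,15 \right)} + 507 \left(-833\right)\right) - \left(- 586 \left(356 + 111\right) - r\right) = \left(\left(-1\right) 15 + 507 \left(-833\right)\right) - \left(- 586 \left(356 + 111\right) - \frac{430317417123}{308585900761}\right) = \left(-15 - 422331\right) - \left(\left(-586\right) 467 - \frac{430317417123}{308585900761}\right) = -422346 - \left(-273662 - \frac{430317417123}{308585900761}\right) = -422346 - - \frac{84448665091473905}{308585900761} = -422346 + \frac{84448665091473905}{308585900761} = - \frac{45881355751331401}{308585900761}$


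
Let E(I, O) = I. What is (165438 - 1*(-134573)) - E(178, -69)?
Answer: 299833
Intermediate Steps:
(165438 - 1*(-134573)) - E(178, -69) = (165438 - 1*(-134573)) - 1*178 = (165438 + 134573) - 178 = 300011 - 178 = 299833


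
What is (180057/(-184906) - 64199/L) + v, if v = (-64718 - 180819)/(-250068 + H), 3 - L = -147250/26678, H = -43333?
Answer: -11614807826393113534/1541315232546113 ≈ -7535.6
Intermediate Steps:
L = 113642/13339 (L = 3 - (-147250)/26678 = 3 - 1*(-73625/13339) = 3 + 73625/13339 = 113642/13339 ≈ 8.5195)
v = 245537/293401 (v = (-64718 - 180819)/(-250068 - 43333) = -245537/(-293401) = -245537*(-1/293401) = 245537/293401 ≈ 0.83686)
(180057/(-184906) - 64199/L) + v = (180057/(-184906) - 64199/113642/13339) + 245537/293401 = (180057*(-1/184906) - 64199*13339/113642) + 245537/293401 = (-180057/184906 - 856350461/113642) + 245537/293401 = -39591200094815/5253271913 + 245537/293401 = -11614807826393113534/1541315232546113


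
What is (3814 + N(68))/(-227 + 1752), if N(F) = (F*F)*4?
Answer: 4462/305 ≈ 14.630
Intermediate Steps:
N(F) = 4*F² (N(F) = F²*4 = 4*F²)
(3814 + N(68))/(-227 + 1752) = (3814 + 4*68²)/(-227 + 1752) = (3814 + 4*4624)/1525 = (3814 + 18496)*(1/1525) = 22310*(1/1525) = 4462/305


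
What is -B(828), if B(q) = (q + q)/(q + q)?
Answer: -1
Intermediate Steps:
B(q) = 1 (B(q) = (2*q)/((2*q)) = (2*q)*(1/(2*q)) = 1)
-B(828) = -1*1 = -1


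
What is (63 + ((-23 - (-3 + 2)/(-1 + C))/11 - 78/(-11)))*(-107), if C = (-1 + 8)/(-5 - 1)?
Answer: -1039826/143 ≈ -7271.5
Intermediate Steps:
C = -7/6 (C = 7/(-6) = 7*(-⅙) = -7/6 ≈ -1.1667)
(63 + ((-23 - (-3 + 2)/(-1 + C))/11 - 78/(-11)))*(-107) = (63 + ((-23 - (-3 + 2)/(-1 - 7/6))/11 - 78/(-11)))*(-107) = (63 + ((-23 - (-1)/(-13/6))*(1/11) - 78*(-1/11)))*(-107) = (63 + ((-23 - (-1)*(-6)/13)*(1/11) + 78/11))*(-107) = (63 + ((-23 - 1*6/13)*(1/11) + 78/11))*(-107) = (63 + ((-23 - 6/13)*(1/11) + 78/11))*(-107) = (63 + (-305/13*1/11 + 78/11))*(-107) = (63 + (-305/143 + 78/11))*(-107) = (63 + 709/143)*(-107) = (9718/143)*(-107) = -1039826/143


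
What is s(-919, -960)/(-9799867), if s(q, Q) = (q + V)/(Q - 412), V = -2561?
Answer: -870/3361354381 ≈ -2.5882e-7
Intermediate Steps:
s(q, Q) = (-2561 + q)/(-412 + Q) (s(q, Q) = (q - 2561)/(Q - 412) = (-2561 + q)/(-412 + Q))
s(-919, -960)/(-9799867) = ((-2561 - 919)/(-412 - 960))/(-9799867) = (-3480/(-1372))*(-1/9799867) = -1/1372*(-3480)*(-1/9799867) = (870/343)*(-1/9799867) = -870/3361354381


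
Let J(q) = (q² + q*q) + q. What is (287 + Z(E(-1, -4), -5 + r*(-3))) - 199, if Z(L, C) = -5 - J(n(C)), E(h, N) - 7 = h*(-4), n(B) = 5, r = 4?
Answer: 28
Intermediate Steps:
J(q) = q + 2*q² (J(q) = (q² + q²) + q = 2*q² + q = q + 2*q²)
E(h, N) = 7 - 4*h (E(h, N) = 7 + h*(-4) = 7 - 4*h)
Z(L, C) = -60 (Z(L, C) = -5 - 5*(1 + 2*5) = -5 - 5*(1 + 10) = -5 - 5*11 = -5 - 1*55 = -5 - 55 = -60)
(287 + Z(E(-1, -4), -5 + r*(-3))) - 199 = (287 - 60) - 199 = 227 - 199 = 28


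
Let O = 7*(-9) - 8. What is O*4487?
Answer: -318577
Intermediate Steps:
O = -71 (O = -63 - 8 = -71)
O*4487 = -71*4487 = -318577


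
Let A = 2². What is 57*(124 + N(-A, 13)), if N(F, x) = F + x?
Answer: 7581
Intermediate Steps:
A = 4
57*(124 + N(-A, 13)) = 57*(124 + (-1*4 + 13)) = 57*(124 + (-4 + 13)) = 57*(124 + 9) = 57*133 = 7581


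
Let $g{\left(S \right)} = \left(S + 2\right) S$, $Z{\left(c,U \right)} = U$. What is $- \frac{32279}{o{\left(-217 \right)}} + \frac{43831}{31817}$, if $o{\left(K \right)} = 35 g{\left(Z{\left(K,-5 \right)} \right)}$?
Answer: $- \frac{1004009668}{16703925} \approx -60.106$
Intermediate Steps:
$g{\left(S \right)} = S \left(2 + S\right)$ ($g{\left(S \right)} = \left(2 + S\right) S = S \left(2 + S\right)$)
$o{\left(K \right)} = 525$ ($o{\left(K \right)} = 35 \left(- 5 \left(2 - 5\right)\right) = 35 \left(\left(-5\right) \left(-3\right)\right) = 35 \cdot 15 = 525$)
$- \frac{32279}{o{\left(-217 \right)}} + \frac{43831}{31817} = - \frac{32279}{525} + \frac{43831}{31817} = - \frac{1004009668}{16703925}$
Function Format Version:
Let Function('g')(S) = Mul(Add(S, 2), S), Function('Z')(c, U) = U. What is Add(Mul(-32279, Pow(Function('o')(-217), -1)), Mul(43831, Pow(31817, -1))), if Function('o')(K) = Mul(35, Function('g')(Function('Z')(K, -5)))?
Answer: Rational(-1004009668, 16703925) ≈ -60.106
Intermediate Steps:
Function('g')(S) = Mul(S, Add(2, S)) (Function('g')(S) = Mul(Add(2, S), S) = Mul(S, Add(2, S)))
Function('o')(K) = 525 (Function('o')(K) = Mul(35, Mul(-5, Add(2, -5))) = Mul(35, Mul(-5, -3)) = Mul(35, 15) = 525)
Add(Mul(-32279, Pow(Function('o')(-217), -1)), Mul(43831, Pow(31817, -1))) = Add(Mul(-32279, Pow(525, -1)), Mul(43831, Pow(31817, -1))) = Add(Mul(-32279, Rational(1, 525)), Mul(43831, Rational(1, 31817))) = Add(Rational(-32279, 525), Rational(43831, 31817)) = Rational(-1004009668, 16703925)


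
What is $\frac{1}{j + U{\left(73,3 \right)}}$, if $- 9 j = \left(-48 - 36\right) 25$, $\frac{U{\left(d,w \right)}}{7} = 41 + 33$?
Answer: $\frac{3}{2254} \approx 0.001331$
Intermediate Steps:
$U{\left(d,w \right)} = 518$ ($U{\left(d,w \right)} = 7 \left(41 + 33\right) = 7 \cdot 74 = 518$)
$j = \frac{700}{3}$ ($j = - \frac{\left(-48 - 36\right) 25}{9} = - \frac{\left(-84\right) 25}{9} = \left(- \frac{1}{9}\right) \left(-2100\right) = \frac{700}{3} \approx 233.33$)
$\frac{1}{j + U{\left(73,3 \right)}} = \frac{1}{\frac{700}{3} + 518} = \frac{1}{\frac{2254}{3}} = \frac{3}{2254}$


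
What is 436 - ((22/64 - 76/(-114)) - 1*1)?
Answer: 41855/96 ≈ 435.99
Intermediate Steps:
436 - ((22/64 - 76/(-114)) - 1*1) = 436 - ((22*(1/64) - 76*(-1/114)) - 1) = 436 - ((11/32 + 2/3) - 1) = 436 - (97/96 - 1) = 436 - 1*1/96 = 436 - 1/96 = 41855/96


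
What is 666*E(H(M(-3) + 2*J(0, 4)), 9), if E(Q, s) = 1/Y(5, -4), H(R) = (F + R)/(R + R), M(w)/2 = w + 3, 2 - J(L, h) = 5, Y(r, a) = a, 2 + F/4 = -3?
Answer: -333/2 ≈ -166.50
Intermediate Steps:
F = -20 (F = -8 + 4*(-3) = -8 - 12 = -20)
J(L, h) = -3 (J(L, h) = 2 - 1*5 = 2 - 5 = -3)
M(w) = 6 + 2*w (M(w) = 2*(w + 3) = 2*(3 + w) = 6 + 2*w)
H(R) = (-20 + R)/(2*R) (H(R) = (-20 + R)/(R + R) = (-20 + R)/((2*R)) = (-20 + R)*(1/(2*R)) = (-20 + R)/(2*R))
E(Q, s) = -¼ (E(Q, s) = 1/(-4) = -¼)
666*E(H(M(-3) + 2*J(0, 4)), 9) = 666*(-¼) = -333/2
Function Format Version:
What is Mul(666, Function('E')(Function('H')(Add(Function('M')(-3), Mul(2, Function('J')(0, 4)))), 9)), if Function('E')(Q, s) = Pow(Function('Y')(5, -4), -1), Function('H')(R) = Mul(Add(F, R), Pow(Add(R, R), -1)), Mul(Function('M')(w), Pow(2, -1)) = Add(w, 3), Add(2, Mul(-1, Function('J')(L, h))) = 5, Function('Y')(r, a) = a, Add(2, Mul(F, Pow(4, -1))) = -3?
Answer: Rational(-333, 2) ≈ -166.50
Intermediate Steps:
F = -20 (F = Add(-8, Mul(4, -3)) = Add(-8, -12) = -20)
Function('J')(L, h) = -3 (Function('J')(L, h) = Add(2, Mul(-1, 5)) = Add(2, -5) = -3)
Function('M')(w) = Add(6, Mul(2, w)) (Function('M')(w) = Mul(2, Add(w, 3)) = Mul(2, Add(3, w)) = Add(6, Mul(2, w)))
Function('H')(R) = Mul(Rational(1, 2), Pow(R, -1), Add(-20, R)) (Function('H')(R) = Mul(Add(-20, R), Pow(Add(R, R), -1)) = Mul(Add(-20, R), Pow(Mul(2, R), -1)) = Mul(Add(-20, R), Mul(Rational(1, 2), Pow(R, -1))) = Mul(Rational(1, 2), Pow(R, -1), Add(-20, R)))
Function('E')(Q, s) = Rational(-1, 4) (Function('E')(Q, s) = Pow(-4, -1) = Rational(-1, 4))
Mul(666, Function('E')(Function('H')(Add(Function('M')(-3), Mul(2, Function('J')(0, 4)))), 9)) = Mul(666, Rational(-1, 4)) = Rational(-333, 2)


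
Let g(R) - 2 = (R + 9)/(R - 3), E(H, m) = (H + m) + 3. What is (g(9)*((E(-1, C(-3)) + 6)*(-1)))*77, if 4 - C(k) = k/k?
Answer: -4235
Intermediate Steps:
C(k) = 3 (C(k) = 4 - k/k = 4 - 1*1 = 4 - 1 = 3)
E(H, m) = 3 + H + m
g(R) = 2 + (9 + R)/(-3 + R) (g(R) = 2 + (R + 9)/(R - 3) = 2 + (9 + R)/(-3 + R))
(g(9)*((E(-1, C(-3)) + 6)*(-1)))*77 = ((3*(1 + 9)/(-3 + 9))*(((3 - 1 + 3) + 6)*(-1)))*77 = ((3*10/6)*((5 + 6)*(-1)))*77 = ((3*(⅙)*10)*(11*(-1)))*77 = (5*(-11))*77 = -55*77 = -4235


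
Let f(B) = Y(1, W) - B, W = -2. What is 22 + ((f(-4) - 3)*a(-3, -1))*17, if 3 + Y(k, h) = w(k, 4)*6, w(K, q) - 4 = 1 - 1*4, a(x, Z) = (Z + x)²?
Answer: 1110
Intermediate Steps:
w(K, q) = 1 (w(K, q) = 4 + (1 - 1*4) = 4 + (1 - 4) = 4 - 3 = 1)
Y(k, h) = 3 (Y(k, h) = -3 + 1*6 = -3 + 6 = 3)
f(B) = 3 - B
22 + ((f(-4) - 3)*a(-3, -1))*17 = 22 + (((3 - 1*(-4)) - 3)*(-1 - 3)²)*17 = 22 + (((3 + 4) - 3)*(-4)²)*17 = 22 + ((7 - 3)*16)*17 = 22 + (4*16)*17 = 22 + 64*17 = 22 + 1088 = 1110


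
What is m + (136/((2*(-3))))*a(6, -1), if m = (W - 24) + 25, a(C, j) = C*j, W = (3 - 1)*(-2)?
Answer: 133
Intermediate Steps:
W = -4 (W = 2*(-2) = -4)
m = -3 (m = (-4 - 24) + 25 = -28 + 25 = -3)
m + (136/((2*(-3))))*a(6, -1) = -3 + (136/((2*(-3))))*(6*(-1)) = -3 + (136/(-6))*(-6) = -3 + (136*(-⅙))*(-6) = -3 - 68/3*(-6) = -3 + 136 = 133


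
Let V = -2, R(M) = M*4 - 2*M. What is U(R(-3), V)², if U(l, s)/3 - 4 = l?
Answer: 36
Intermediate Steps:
R(M) = 2*M (R(M) = 4*M - 2*M = 2*M)
U(l, s) = 12 + 3*l
U(R(-3), V)² = (12 + 3*(2*(-3)))² = (12 + 3*(-6))² = (12 - 18)² = (-6)² = 36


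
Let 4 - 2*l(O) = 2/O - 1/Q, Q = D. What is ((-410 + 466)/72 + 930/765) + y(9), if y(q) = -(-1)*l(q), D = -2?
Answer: 247/68 ≈ 3.6324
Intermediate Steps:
Q = -2
l(O) = 7/4 - 1/O (l(O) = 2 - (2/O - 1/(-2))/2 = 2 - (2/O - 1*(-½))/2 = 2 - (2/O + ½)/2 = 2 - (½ + 2/O)/2 = 2 + (-¼ - 1/O) = 7/4 - 1/O)
y(q) = 7/4 - 1/q (y(q) = -(-1)*(7/4 - 1/q) = -(-7/4 + 1/q) = 7/4 - 1/q)
((-410 + 466)/72 + 930/765) + y(9) = ((-410 + 466)/72 + 930/765) + (7/4 - 1/9) = (56*(1/72) + 930*(1/765)) + (7/4 - 1*⅑) = (7/9 + 62/51) + (7/4 - ⅑) = 305/153 + 59/36 = 247/68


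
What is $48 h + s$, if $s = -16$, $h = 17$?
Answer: $800$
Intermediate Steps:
$48 h + s = 48 \cdot 17 - 16 = 816 - 16 = 800$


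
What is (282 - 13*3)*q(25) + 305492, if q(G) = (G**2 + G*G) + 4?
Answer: 610214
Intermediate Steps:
q(G) = 4 + 2*G**2 (q(G) = (G**2 + G**2) + 4 = 2*G**2 + 4 = 4 + 2*G**2)
(282 - 13*3)*q(25) + 305492 = (282 - 13*3)*(4 + 2*25**2) + 305492 = (282 - 1*39)*(4 + 2*625) + 305492 = (282 - 39)*(4 + 1250) + 305492 = 243*1254 + 305492 = 304722 + 305492 = 610214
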